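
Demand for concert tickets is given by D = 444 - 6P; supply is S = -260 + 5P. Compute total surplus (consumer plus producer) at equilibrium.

Equilibrium: 444 - 6P = -260 + 5P gives P* = 64, Q* = 60.
Demand choke price: P = 74; supply starts at P = 52.
CS = ½(74 − 64)(60) = 300; PS = ½(64 − 52)(60) = 360.

Total surplus = 660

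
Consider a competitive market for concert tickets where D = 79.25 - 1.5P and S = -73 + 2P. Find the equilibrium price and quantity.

P* = 43.5, Q* = 14

Set D = S: 79.25 - 1.5P = -73 + 2P.
152.25 = 3.5P, so P* = 43.5.
Q* = 79.25 − 1.5(43.5) = 14.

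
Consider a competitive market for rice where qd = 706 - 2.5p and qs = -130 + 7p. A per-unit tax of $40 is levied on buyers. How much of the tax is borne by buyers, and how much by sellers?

Buyers bear 560/19, sellers bear 200/19

Pre-tax equilibrium: p* = 88, q* = 486.
Tax on buyers shifts demand to qd = 706 − 2.5(p + 40) = 606 - 2.5p.
606 - 2.5p = -130 + 7p gives seller price ps = 1472/19; buyers pay pb = 1472/19 + 40 = 2232/19.
New quantity: q = 706 − 2.5(2232/19) = 7834/19.
Buyer burden = 2232/19 − 88 = 560/19; seller burden = 88 − 1472/19 = 200/19.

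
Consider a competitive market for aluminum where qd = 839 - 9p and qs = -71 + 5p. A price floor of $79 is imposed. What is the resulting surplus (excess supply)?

Equilibrium price would be p* = 65, so the floor at 79 binds.
At p = 79: qd = 128, qs = 324.
Surplus = 324 − 128 = 196.

Surplus = 196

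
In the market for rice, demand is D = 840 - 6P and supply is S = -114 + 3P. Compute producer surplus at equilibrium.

Equilibrium: 840 - 6P = -114 + 3P gives P* = 106, Q* = 204.
Supply starts at P = 38 (where S = 0).
PS = ½(106 − 38)(204) = 6936.

Producer surplus = 6936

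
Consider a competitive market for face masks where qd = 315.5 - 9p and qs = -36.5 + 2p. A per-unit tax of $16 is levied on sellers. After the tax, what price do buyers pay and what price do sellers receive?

Buyers pay 384/11, sellers receive 208/11

Pre-tax equilibrium: p* = 32, q* = 27.5.
Tax on sellers shifts supply to qs = -36.5 + 2(p − 16) = -68.5 + 2p.
315.5 - 9p = -68.5 + 2p gives buyer price pb = 384/11; sellers receive ps = 384/11 − 16 = 208/11.
New quantity: q = 315.5 − 9(384/11) = 29/22.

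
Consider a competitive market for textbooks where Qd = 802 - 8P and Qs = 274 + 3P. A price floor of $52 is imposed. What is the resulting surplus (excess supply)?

Surplus = 44

Equilibrium price would be P* = 48, so the floor at 52 binds.
At P = 52: Qd = 386, Qs = 430.
Surplus = 430 − 386 = 44.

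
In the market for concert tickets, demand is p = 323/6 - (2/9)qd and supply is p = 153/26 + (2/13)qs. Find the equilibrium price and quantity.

p* = 25.5, q* = 127.5

Set the two price expressions equal: 323/6 - (2/9)q = 153/26 + (2/13)q.
1870/39 = (44/117)q, so q* = 127.5.
p* = 323/6 − (2/9)(127.5) = 25.5.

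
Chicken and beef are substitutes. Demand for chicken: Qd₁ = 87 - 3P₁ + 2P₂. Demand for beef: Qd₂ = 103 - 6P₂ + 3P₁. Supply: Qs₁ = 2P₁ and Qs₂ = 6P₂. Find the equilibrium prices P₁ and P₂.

P₁ = 625/27, P₂ = 388/27

Market 1: 87 - 3P₁ + 2P₂ = 2P₁ → 5P₁ - 2P₂ = 87.
Market 2: 12P₂ - 3P₁ = 103.
Eliminating P₂: 12×(1) + 2×(2) gives 54P₁ = 1250, so P₁ = 625/27.
Back-substitute into (2): P₂ = (103 + 3×625/27) / 12 = 388/27.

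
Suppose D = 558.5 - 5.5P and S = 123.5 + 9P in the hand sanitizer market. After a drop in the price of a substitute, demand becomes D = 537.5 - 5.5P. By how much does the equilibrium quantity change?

ΔQ = -378/29

Original equilibrium: P* = 30, Q* = 393.5.
New equilibrium: 537.5 - 5.5P = 123.5 + 9P, so 414 = 14.5P and P' = 828/29; Q' = 537.5 − 5.5(828/29) = 22067/58.
Change in quantity: 22067/58 − 393.5 = -378/29.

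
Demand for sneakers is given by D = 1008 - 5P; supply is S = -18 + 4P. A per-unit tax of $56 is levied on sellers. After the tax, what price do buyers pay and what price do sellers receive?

Pre-tax equilibrium: P* = 114, Q* = 438.
Tax on sellers shifts supply to S = -18 + 4(P − 56) = -242 + 4P.
1008 - 5P = -242 + 4P gives buyer price Pb = 1250/9; sellers receive Ps = 1250/9 − 56 = 746/9.
New quantity: Q = 1008 − 5(1250/9) = 2822/9.

Buyers pay 1250/9, sellers receive 746/9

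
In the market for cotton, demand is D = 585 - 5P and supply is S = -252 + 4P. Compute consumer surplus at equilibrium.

Consumer surplus = 1440

Equilibrium: 585 - 5P = -252 + 4P gives P* = 93, Q* = 120.
Demand choke price (D = 0): P = 117.
CS = ½(117 − 93)(120) = 1440.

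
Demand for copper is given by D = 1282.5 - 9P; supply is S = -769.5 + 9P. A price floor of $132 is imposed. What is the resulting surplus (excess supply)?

Surplus = 324

Equilibrium price would be P* = 114, so the floor at 132 binds.
At P = 132: D = 94.5, S = 418.5.
Surplus = 418.5 − 94.5 = 324.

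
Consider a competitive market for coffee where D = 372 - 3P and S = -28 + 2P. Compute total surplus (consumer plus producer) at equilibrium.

Equilibrium: 372 - 3P = -28 + 2P gives P* = 80, Q* = 132.
Demand choke price: P = 124; supply starts at P = 14.
CS = ½(124 − 80)(132) = 2904; PS = ½(80 − 14)(132) = 4356.

Total surplus = 7260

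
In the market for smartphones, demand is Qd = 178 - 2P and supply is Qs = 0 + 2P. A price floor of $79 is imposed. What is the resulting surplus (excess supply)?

Surplus = 138

Equilibrium price would be P* = 44.5, so the floor at 79 binds.
At P = 79: Qd = 20, Qs = 158.
Surplus = 158 − 20 = 138.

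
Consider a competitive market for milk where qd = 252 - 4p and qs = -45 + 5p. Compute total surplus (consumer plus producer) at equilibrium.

Equilibrium: 252 - 4p = -45 + 5p gives p* = 33, q* = 120.
Demand choke price: p = 63; supply starts at p = 9.
CS = ½(63 − 33)(120) = 1800; PS = ½(33 − 9)(120) = 1440.

Total surplus = 3240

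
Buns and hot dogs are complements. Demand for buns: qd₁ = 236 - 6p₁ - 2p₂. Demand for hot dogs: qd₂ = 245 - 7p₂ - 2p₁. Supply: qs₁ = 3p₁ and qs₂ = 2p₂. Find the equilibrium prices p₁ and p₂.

Market 1: 236 - 6p₁ - 2p₂ = 3p₁ → 9p₁ + 2p₂ = 236.
Market 2: 9p₂ + 2p₁ = 245.
Eliminating p₂: 9×(1) − 2×(2) gives 77p₁ = 1634, so p₁ = 1634/77.
Back-substitute into (2): p₂ = (245 − 2×1634/77) / 9 = 1733/77.

p₁ = 1634/77, p₂ = 1733/77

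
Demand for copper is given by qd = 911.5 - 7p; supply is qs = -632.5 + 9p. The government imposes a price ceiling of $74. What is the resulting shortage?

Shortage = 360

Equilibrium price would be p* = 96.5, so the ceiling at 74 binds.
At p = 74: qd = 911.5 − 7(74) = 393.5, qs = -632.5 + 9(74) = 33.5.
Shortage = 393.5 − 33.5 = 360.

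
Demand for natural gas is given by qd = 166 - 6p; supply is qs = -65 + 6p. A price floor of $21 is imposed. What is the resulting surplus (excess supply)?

Equilibrium price would be p* = 19.25, so the floor at 21 binds.
At p = 21: qd = 40, qs = 61.
Surplus = 61 − 40 = 21.

Surplus = 21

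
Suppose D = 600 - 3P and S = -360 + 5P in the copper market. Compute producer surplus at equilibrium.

Equilibrium: 600 - 3P = -360 + 5P gives P* = 120, Q* = 240.
Supply starts at P = 72 (where S = 0).
PS = ½(120 − 72)(240) = 5760.

Producer surplus = 5760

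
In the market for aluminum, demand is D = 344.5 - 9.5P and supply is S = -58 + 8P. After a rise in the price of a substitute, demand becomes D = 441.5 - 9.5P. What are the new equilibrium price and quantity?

Original equilibrium: P* = 23, Q* = 126.
New equilibrium: 441.5 - 9.5P = -58 + 8P, so 499.5 = 17.5P and P' = 999/35; Q' = 441.5 − 9.5(999/35) = 5962/35.

P' = 999/35, Q' = 5962/35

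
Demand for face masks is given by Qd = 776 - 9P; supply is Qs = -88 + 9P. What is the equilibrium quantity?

Set Qd = Qs: 776 - 9P = -88 + 9P.
864 = 18P, so P* = 48.
Q* = 776 − 9(48) = 344.

Q* = 344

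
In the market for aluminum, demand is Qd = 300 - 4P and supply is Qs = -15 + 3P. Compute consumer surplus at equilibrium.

Consumer surplus = 1800

Equilibrium: 300 - 4P = -15 + 3P gives P* = 45, Q* = 120.
Demand choke price (Qd = 0): P = 75.
CS = ½(75 − 45)(120) = 1800.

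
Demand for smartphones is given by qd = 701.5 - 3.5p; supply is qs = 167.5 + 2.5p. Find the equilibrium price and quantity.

p* = 89, q* = 390

Set qd = qs: 701.5 - 3.5p = 167.5 + 2.5p.
534 = 6p, so p* = 89.
q* = 701.5 − 3.5(89) = 390.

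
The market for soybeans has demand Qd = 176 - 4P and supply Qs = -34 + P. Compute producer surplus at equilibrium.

Producer surplus = 32

Equilibrium: 176 - 4P = -34 + P gives P* = 42, Q* = 8.
Supply starts at P = 34 (where Qs = 0).
PS = ½(42 − 34)(8) = 32.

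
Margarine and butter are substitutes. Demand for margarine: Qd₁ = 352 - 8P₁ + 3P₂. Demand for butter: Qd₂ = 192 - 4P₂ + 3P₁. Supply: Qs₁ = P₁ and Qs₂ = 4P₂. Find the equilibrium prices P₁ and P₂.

P₁ = 3392/63, P₂ = 928/21

Market 1: 352 - 8P₁ + 3P₂ = P₁ → 9P₁ - 3P₂ = 352.
Market 2: 8P₂ - 3P₁ = 192.
Eliminating P₂: 8×(1) + 3×(2) gives 63P₁ = 3392, so P₁ = 3392/63.
Back-substitute into (2): P₂ = (192 + 3×3392/63) / 8 = 928/21.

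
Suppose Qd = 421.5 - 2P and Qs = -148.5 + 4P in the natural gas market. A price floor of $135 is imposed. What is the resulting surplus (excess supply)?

Surplus = 240

Equilibrium price would be P* = 95, so the floor at 135 binds.
At P = 135: Qd = 151.5, Qs = 391.5.
Surplus = 391.5 − 151.5 = 240.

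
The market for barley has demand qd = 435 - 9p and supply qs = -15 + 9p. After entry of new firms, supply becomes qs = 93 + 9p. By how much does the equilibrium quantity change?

Original equilibrium: p* = 25, q* = 210.
New equilibrium: 435 - 9p = 93 + 9p, so 342 = 18p and p' = 19; q' = 435 − 9(19) = 264.
Change in quantity: 264 − 210 = 54.

Δq = 54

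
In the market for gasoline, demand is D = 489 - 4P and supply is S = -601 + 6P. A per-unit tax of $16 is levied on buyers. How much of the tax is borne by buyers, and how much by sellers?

Pre-tax equilibrium: P* = 109, Q* = 53.
Tax on buyers shifts demand to D = 489 − 4(P + 16) = 425 - 4P.
425 - 4P = -601 + 6P gives seller price Ps = 102.6; buyers pay Pb = 102.6 + 16 = 118.6.
New quantity: Q = 489 − 4(118.6) = 14.6.
Buyer burden = 118.6 − 109 = 9.6; seller burden = 109 − 102.6 = 6.4.

Buyers bear $9.6, sellers bear $6.4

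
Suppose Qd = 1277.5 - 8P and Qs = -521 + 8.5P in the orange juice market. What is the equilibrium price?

P* = 109

Set Qd = Qs: 1277.5 - 8P = -521 + 8.5P.
1798.5 = 16.5P, so P* = 109.
Q* = 1277.5 − 8(109) = 405.5.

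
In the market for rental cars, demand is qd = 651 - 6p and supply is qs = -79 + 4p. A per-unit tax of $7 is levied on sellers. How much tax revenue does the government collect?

Pre-tax equilibrium: p* = 73, q* = 213.
Tax on sellers shifts supply to qs = -79 + 4(p − 7) = -107 + 4p.
651 - 6p = -107 + 4p gives buyer price pb = 75.8; sellers receive ps = 75.8 − 7 = 68.8.
New quantity: q = 651 − 6(75.8) = 196.2.
Revenue = 7 × 196.2 = 1373.4.

Tax revenue = 1373.4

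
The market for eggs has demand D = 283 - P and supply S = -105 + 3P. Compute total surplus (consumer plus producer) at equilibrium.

Equilibrium: 283 - P = -105 + 3P gives P* = 97, Q* = 186.
Demand choke price: P = 283; supply starts at P = 35.
CS = ½(283 − 97)(186) = 17298; PS = ½(97 − 35)(186) = 5766.

Total surplus = 23064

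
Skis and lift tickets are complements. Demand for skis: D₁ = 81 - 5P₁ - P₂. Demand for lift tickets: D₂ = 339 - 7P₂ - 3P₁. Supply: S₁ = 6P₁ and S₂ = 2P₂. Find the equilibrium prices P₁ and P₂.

P₁ = 4.0625, P₂ = 36.3125

Market 1: 81 - 5P₁ - P₂ = 6P₁ → 11P₁ + P₂ = 81.
Market 2: 9P₂ + 3P₁ = 339.
Eliminating P₂: 9×(1) − 1×(2) gives 96P₁ = 390, so P₁ = 4.0625.
Back-substitute into (2): P₂ = (339 − 3×4.0625) / 9 = 36.3125.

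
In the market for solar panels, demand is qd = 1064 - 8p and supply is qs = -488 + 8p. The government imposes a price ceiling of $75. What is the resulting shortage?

Shortage = 352

Equilibrium price would be p* = 97, so the ceiling at 75 binds.
At p = 75: qd = 1064 − 8(75) = 464, qs = -488 + 8(75) = 112.
Shortage = 464 − 112 = 352.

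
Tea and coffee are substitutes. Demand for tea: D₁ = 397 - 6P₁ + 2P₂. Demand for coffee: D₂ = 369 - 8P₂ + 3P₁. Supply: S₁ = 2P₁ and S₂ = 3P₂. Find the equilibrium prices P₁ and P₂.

P₁ = 5105/82, P₂ = 4143/82

Market 1: 397 - 6P₁ + 2P₂ = 2P₁ → 8P₁ - 2P₂ = 397.
Market 2: 11P₂ - 3P₁ = 369.
Eliminating P₂: 11×(1) + 2×(2) gives 82P₁ = 5105, so P₁ = 5105/82.
Back-substitute into (2): P₂ = (369 + 3×5105/82) / 11 = 4143/82.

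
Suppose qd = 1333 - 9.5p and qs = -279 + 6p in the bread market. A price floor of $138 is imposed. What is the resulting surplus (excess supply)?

Surplus = 527

Equilibrium price would be p* = 104, so the floor at 138 binds.
At p = 138: qd = 22, qs = 549.
Surplus = 549 − 22 = 527.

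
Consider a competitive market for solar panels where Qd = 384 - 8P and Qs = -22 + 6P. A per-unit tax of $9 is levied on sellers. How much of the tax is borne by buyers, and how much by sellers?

Pre-tax equilibrium: P* = 29, Q* = 152.
Tax on sellers shifts supply to Qs = -22 + 6(P − 9) = -76 + 6P.
384 - 8P = -76 + 6P gives buyer price Pb = 230/7; sellers receive Ps = 230/7 − 9 = 167/7.
New quantity: Q = 384 − 8(230/7) = 848/7.
Buyer burden = 230/7 − 29 = 27/7; seller burden = 29 − 167/7 = 36/7.

Buyers bear 27/7, sellers bear 36/7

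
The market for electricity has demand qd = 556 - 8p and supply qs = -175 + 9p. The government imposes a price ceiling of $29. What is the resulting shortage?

Shortage = 238

Equilibrium price would be p* = 43, so the ceiling at 29 binds.
At p = 29: qd = 556 − 8(29) = 324, qs = -175 + 9(29) = 86.
Shortage = 324 − 86 = 238.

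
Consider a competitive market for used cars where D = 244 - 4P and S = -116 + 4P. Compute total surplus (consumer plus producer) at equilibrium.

Total surplus = 1024

Equilibrium: 244 - 4P = -116 + 4P gives P* = 45, Q* = 64.
Demand choke price: P = 61; supply starts at P = 29.
CS = ½(61 − 45)(64) = 512; PS = ½(45 − 29)(64) = 512.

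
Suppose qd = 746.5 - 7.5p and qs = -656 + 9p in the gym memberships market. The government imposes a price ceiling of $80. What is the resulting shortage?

Equilibrium price would be p* = 85, so the ceiling at 80 binds.
At p = 80: qd = 746.5 − 7.5(80) = 146.5, qs = -656 + 9(80) = 64.
Shortage = 146.5 − 64 = 82.5.

Shortage = 82.5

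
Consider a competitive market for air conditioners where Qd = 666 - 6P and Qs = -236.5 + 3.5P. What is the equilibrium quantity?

Set Qd = Qs: 666 - 6P = -236.5 + 3.5P.
902.5 = 9.5P, so P* = 95.
Q* = 666 − 6(95) = 96.

Q* = 96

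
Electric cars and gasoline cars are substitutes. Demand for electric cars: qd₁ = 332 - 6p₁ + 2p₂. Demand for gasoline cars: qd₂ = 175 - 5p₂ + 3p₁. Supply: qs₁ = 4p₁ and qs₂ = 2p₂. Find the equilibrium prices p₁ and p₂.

Market 1: 332 - 6p₁ + 2p₂ = 4p₁ → 10p₁ - 2p₂ = 332.
Market 2: 7p₂ - 3p₁ = 175.
Eliminating p₂: 7×(1) + 2×(2) gives 64p₁ = 2674, so p₁ = 41.78125.
Back-substitute into (2): p₂ = (175 + 3×41.78125) / 7 = 42.90625.

p₁ = 41.78125, p₂ = 42.90625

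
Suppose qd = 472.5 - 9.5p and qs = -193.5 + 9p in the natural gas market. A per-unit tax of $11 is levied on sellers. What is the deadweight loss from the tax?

Deadweight loss = 20691/74

Pre-tax equilibrium: p* = 36, q* = 130.5.
Tax on sellers shifts supply to qs = -193.5 + 9(p − 11) = -292.5 + 9p.
472.5 - 9.5p = -292.5 + 9p gives buyer price pb = 1530/37; sellers receive ps = 1530/37 − 11 = 1123/37.
New quantity: q = 472.5 − 9.5(1530/37) = 5895/74.
DWL = ½ × 11 × (130.5 − 5895/74) = 20691/74.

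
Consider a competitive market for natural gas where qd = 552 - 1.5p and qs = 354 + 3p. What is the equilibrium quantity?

Set qd = qs: 552 - 1.5p = 354 + 3p.
198 = 4.5p, so p* = 44.
q* = 552 − 1.5(44) = 486.

q* = 486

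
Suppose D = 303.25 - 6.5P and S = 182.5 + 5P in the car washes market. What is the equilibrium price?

P* = 10.5

Set D = S: 303.25 - 6.5P = 182.5 + 5P.
120.75 = 11.5P, so P* = 10.5.
Q* = 303.25 − 6.5(10.5) = 235.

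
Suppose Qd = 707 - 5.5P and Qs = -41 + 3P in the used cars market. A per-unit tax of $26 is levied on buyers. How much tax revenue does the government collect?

Pre-tax equilibrium: P* = 88, Q* = 223.
Tax on buyers shifts demand to Qd = 707 − 5.5(P + 26) = 564 - 5.5P.
564 - 5.5P = -41 + 3P gives seller price Ps = 1210/17; buyers pay Pb = 1210/17 + 26 = 1652/17.
New quantity: Q = 707 − 5.5(1652/17) = 2933/17.
Revenue = 26 × 2933/17 = 76258/17.

Tax revenue = 76258/17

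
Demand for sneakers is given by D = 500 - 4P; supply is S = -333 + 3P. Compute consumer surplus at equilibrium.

Consumer surplus = 72

Equilibrium: 500 - 4P = -333 + 3P gives P* = 119, Q* = 24.
Demand choke price (D = 0): P = 125.
CS = ½(125 − 119)(24) = 72.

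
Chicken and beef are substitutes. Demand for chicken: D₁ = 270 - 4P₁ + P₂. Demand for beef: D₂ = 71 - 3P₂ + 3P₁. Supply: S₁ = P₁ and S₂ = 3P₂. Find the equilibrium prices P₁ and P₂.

Market 1: 270 - 4P₁ + P₂ = P₁ → 5P₁ - P₂ = 270.
Market 2: 6P₂ - 3P₁ = 71.
Eliminating P₂: 6×(1) + 1×(2) gives 27P₁ = 1691, so P₁ = 1691/27.
Back-substitute into (2): P₂ = (71 + 3×1691/27) / 6 = 1165/27.

P₁ = 1691/27, P₂ = 1165/27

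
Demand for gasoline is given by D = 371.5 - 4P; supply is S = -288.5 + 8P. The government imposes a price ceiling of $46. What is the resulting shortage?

Equilibrium price would be P* = 55, so the ceiling at 46 binds.
At P = 46: D = 371.5 − 4(46) = 187.5, S = -288.5 + 8(46) = 79.5.
Shortage = 187.5 − 79.5 = 108.

Shortage = 108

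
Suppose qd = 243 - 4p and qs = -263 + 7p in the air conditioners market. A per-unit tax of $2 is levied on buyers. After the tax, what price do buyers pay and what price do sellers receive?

Pre-tax equilibrium: p* = 46, q* = 59.
Tax on buyers shifts demand to qd = 243 − 4(p + 2) = 235 - 4p.
235 - 4p = -263 + 7p gives seller price ps = 498/11; buyers pay pb = 498/11 + 2 = 520/11.
New quantity: q = 243 − 4(520/11) = 593/11.

Buyers pay 520/11, sellers receive 498/11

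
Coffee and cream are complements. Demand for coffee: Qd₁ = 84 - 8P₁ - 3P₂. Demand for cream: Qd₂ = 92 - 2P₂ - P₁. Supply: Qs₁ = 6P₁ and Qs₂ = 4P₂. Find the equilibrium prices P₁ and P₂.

P₁ = 76/27, P₂ = 1204/81

Market 1: 84 - 8P₁ - 3P₂ = 6P₁ → 14P₁ + 3P₂ = 84.
Market 2: 6P₂ + P₁ = 92.
Eliminating P₂: 6×(1) − 3×(2) gives 81P₁ = 228, so P₁ = 76/27.
Back-substitute into (2): P₂ = (92 − 1×76/27) / 6 = 1204/81.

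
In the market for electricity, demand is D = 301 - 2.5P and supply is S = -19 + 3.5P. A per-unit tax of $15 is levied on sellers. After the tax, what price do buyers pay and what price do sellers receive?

Buyers pay 745/12, sellers receive 565/12

Pre-tax equilibrium: P* = 160/3, Q* = 503/3.
Tax on sellers shifts supply to S = -19 + 3.5(P − 15) = -71.5 + 3.5P.
301 - 2.5P = -71.5 + 3.5P gives buyer price Pb = 745/12; sellers receive Ps = 745/12 − 15 = 565/12.
New quantity: Q = 301 − 2.5(745/12) = 3499/24.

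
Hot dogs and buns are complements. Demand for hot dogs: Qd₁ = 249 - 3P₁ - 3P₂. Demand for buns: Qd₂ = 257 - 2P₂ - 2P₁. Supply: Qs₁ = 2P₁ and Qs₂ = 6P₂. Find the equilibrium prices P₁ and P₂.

P₁ = 1221/34, P₂ = 787/34

Market 1: 249 - 3P₁ - 3P₂ = 2P₁ → 5P₁ + 3P₂ = 249.
Market 2: 8P₂ + 2P₁ = 257.
Eliminating P₂: 8×(1) − 3×(2) gives 34P₁ = 1221, so P₁ = 1221/34.
Back-substitute into (2): P₂ = (257 − 2×1221/34) / 8 = 787/34.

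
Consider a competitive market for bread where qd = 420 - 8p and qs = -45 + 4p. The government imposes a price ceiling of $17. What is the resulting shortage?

Shortage = 261

Equilibrium price would be p* = 38.75, so the ceiling at 17 binds.
At p = 17: qd = 420 − 8(17) = 284, qs = -45 + 4(17) = 23.
Shortage = 284 − 23 = 261.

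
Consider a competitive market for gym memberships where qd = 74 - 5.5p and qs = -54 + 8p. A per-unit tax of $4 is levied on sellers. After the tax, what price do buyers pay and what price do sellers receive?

Pre-tax equilibrium: p* = 256/27, q* = 590/27.
Tax on sellers shifts supply to qs = -54 + 8(p − 4) = -86 + 8p.
74 - 5.5p = -86 + 8p gives buyer price pb = 320/27; sellers receive ps = 320/27 − 4 = 212/27.
New quantity: q = 74 − 5.5(320/27) = 238/27.

Buyers pay 320/27, sellers receive 212/27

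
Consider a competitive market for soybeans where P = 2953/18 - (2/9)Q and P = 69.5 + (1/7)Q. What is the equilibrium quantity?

Q* = 259

Set the two price expressions equal: 2953/18 - (2/9)Q = 69.5 + (1/7)Q.
851/9 = (23/63)Q, so Q* = 259.
P* = 2953/18 − (2/9)(259) = 106.5.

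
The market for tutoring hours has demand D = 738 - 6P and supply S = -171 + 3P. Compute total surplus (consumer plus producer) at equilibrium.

Total surplus = 4356

Equilibrium: 738 - 6P = -171 + 3P gives P* = 101, Q* = 132.
Demand choke price: P = 123; supply starts at P = 57.
CS = ½(123 − 101)(132) = 1452; PS = ½(101 − 57)(132) = 2904.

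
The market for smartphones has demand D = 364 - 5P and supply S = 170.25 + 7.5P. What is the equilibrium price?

Set D = S: 364 - 5P = 170.25 + 7.5P.
193.75 = 12.5P, so P* = 15.5.
Q* = 364 − 5(15.5) = 286.5.

P* = 15.5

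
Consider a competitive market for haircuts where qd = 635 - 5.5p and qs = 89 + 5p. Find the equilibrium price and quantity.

Set qd = qs: 635 - 5.5p = 89 + 5p.
546 = 10.5p, so p* = 52.
q* = 635 − 5.5(52) = 349.

p* = 52, q* = 349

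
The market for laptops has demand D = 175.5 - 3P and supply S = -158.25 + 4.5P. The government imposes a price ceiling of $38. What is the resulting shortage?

Equilibrium price would be P* = 44.5, so the ceiling at 38 binds.
At P = 38: D = 175.5 − 3(38) = 61.5, S = -158.25 + 4.5(38) = 12.75.
Shortage = 61.5 − 12.75 = 48.75.

Shortage = 48.75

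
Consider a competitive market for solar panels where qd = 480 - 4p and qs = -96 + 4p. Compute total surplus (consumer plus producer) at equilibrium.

Equilibrium: 480 - 4p = -96 + 4p gives p* = 72, q* = 192.
Demand choke price: p = 120; supply starts at p = 24.
CS = ½(120 − 72)(192) = 4608; PS = ½(72 − 24)(192) = 4608.

Total surplus = 9216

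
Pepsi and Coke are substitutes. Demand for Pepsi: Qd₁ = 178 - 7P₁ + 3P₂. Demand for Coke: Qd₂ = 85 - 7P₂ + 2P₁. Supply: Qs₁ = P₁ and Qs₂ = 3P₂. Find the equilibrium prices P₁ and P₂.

P₁ = 27.5, P₂ = 14

Market 1: 178 - 7P₁ + 3P₂ = P₁ → 8P₁ - 3P₂ = 178.
Market 2: 10P₂ - 2P₁ = 85.
Eliminating P₂: 10×(1) + 3×(2) gives 74P₁ = 2035, so P₁ = 27.5.
Back-substitute into (2): P₂ = (85 + 2×27.5) / 10 = 14.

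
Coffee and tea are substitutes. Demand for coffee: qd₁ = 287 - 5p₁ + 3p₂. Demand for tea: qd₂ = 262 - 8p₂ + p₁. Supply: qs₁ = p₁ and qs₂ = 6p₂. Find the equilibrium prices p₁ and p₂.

Market 1: 287 - 5p₁ + 3p₂ = p₁ → 6p₁ - 3p₂ = 287.
Market 2: 14p₂ - p₁ = 262.
Eliminating p₂: 14×(1) + 3×(2) gives 81p₁ = 4804, so p₁ = 4804/81.
Back-substitute into (2): p₂ = (262 + 1×4804/81) / 14 = 1859/81.

p₁ = 4804/81, p₂ = 1859/81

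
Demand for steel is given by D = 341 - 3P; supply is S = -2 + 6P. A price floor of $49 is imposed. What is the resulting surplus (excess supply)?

Equilibrium price would be P* = 343/9, so the floor at 49 binds.
At P = 49: D = 194, S = 292.
Surplus = 292 − 194 = 98.

Surplus = 98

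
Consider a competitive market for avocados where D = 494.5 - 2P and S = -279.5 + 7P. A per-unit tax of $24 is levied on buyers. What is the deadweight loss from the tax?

Deadweight loss = 448

Pre-tax equilibrium: P* = 86, Q* = 322.5.
Tax on buyers shifts demand to D = 494.5 − 2(P + 24) = 446.5 - 2P.
446.5 - 2P = -279.5 + 7P gives seller price Ps = 242/3; buyers pay Pb = 242/3 + 24 = 314/3.
New quantity: Q = 494.5 − 2(314/3) = 1711/6.
DWL = ½ × 24 × (322.5 − 1711/6) = 448.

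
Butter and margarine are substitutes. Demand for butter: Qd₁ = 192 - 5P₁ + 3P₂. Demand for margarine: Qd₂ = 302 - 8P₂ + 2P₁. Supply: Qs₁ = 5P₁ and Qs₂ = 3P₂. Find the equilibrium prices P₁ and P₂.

Market 1: 192 - 5P₁ + 3P₂ = 5P₁ → 10P₁ - 3P₂ = 192.
Market 2: 11P₂ - 2P₁ = 302.
Eliminating P₂: 11×(1) + 3×(2) gives 104P₁ = 3018, so P₁ = 1509/52.
Back-substitute into (2): P₂ = (302 + 2×1509/52) / 11 = 851/26.

P₁ = 1509/52, P₂ = 851/26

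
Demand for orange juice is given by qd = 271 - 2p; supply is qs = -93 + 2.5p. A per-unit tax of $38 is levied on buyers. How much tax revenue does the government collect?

Tax revenue = 2546

Pre-tax equilibrium: p* = 728/9, q* = 983/9.
Tax on buyers shifts demand to qd = 271 − 2(p + 38) = 195 - 2p.
195 - 2p = -93 + 2.5p gives seller price ps = 64; buyers pay pb = 64 + 38 = 102.
New quantity: q = 271 − 2(102) = 67.
Revenue = 38 × 67 = 2546.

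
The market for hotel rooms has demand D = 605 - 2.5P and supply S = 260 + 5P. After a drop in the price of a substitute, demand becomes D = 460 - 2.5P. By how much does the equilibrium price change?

Original equilibrium: P* = 46, Q* = 490.
New equilibrium: 460 - 2.5P = 260 + 5P, so 200 = 7.5P and P' = 80/3; Q' = 460 − 2.5(80/3) = 1180/3.
Change in price: 80/3 − 46 = -58/3.

ΔP = -58/3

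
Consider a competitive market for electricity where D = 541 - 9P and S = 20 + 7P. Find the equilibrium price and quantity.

Set D = S: 541 - 9P = 20 + 7P.
521 = 16P, so P* = 32.5625.
Q* = 541 − 9(32.5625) = 247.9375.

P* = 32.5625, Q* = 247.9375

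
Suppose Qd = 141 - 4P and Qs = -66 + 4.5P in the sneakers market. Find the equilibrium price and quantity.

P* = 414/17, Q* = 741/17

Set Qd = Qs: 141 - 4P = -66 + 4.5P.
207 = 8.5P, so P* = 414/17.
Q* = 141 − 4(414/17) = 741/17.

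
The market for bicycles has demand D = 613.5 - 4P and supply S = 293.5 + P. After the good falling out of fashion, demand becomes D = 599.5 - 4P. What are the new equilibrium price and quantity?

Original equilibrium: P* = 64, Q* = 357.5.
New equilibrium: 599.5 - 4P = 293.5 + P, so 306 = 5P and P' = 61.2; Q' = 599.5 − 4(61.2) = 354.7.

P' = 61.2, Q' = 354.7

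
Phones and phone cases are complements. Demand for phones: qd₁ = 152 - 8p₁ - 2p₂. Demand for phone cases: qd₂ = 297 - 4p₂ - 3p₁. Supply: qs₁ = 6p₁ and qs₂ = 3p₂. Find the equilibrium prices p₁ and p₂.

Market 1: 152 - 8p₁ - 2p₂ = 6p₁ → 14p₁ + 2p₂ = 152.
Market 2: 7p₂ + 3p₁ = 297.
Eliminating p₂: 7×(1) − 2×(2) gives 92p₁ = 470, so p₁ = 235/46.
Back-substitute into (2): p₂ = (297 − 3×235/46) / 7 = 1851/46.

p₁ = 235/46, p₂ = 1851/46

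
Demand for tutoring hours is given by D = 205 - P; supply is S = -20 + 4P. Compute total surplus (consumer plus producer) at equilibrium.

Total surplus = 16000

Equilibrium: 205 - P = -20 + 4P gives P* = 45, Q* = 160.
Demand choke price: P = 205; supply starts at P = 5.
CS = ½(205 − 45)(160) = 12800; PS = ½(45 − 5)(160) = 3200.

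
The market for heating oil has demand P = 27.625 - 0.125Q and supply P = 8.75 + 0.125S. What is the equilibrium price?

P* = 18.1875

Set the two price expressions equal: 27.625 - 0.125Q = 8.75 + 0.125Q.
18.875 = 0.25Q, so Q* = 75.5.
P* = 27.625 − (0.125)(75.5) = 18.1875.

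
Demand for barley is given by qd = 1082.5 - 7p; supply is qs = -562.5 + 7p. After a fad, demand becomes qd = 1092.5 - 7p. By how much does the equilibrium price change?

Original equilibrium: p* = 117.5, q* = 260.
New equilibrium: 1092.5 - 7p = -562.5 + 7p, so 1655 = 14p and p' = 1655/14; q' = 1092.5 − 7(1655/14) = 265.
Change in price: 1655/14 − 117.5 = 5/7.

Δp = 5/7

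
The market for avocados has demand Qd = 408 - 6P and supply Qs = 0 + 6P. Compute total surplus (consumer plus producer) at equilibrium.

Equilibrium: 408 - 6P = 0 + 6P gives P* = 34, Q* = 204.
Demand choke price: P = 68; supply starts at P = 0.
CS = ½(68 − 34)(204) = 3468; PS = ½(34 − 0)(204) = 3468.

Total surplus = 6936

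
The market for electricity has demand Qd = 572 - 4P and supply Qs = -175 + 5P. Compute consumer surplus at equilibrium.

Equilibrium: 572 - 4P = -175 + 5P gives P* = 83, Q* = 240.
Demand choke price (Qd = 0): P = 143.
CS = ½(143 − 83)(240) = 7200.

Consumer surplus = 7200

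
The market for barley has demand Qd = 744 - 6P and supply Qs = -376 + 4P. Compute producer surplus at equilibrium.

Producer surplus = 648

Equilibrium: 744 - 6P = -376 + 4P gives P* = 112, Q* = 72.
Supply starts at P = 94 (where Qs = 0).
PS = ½(112 − 94)(72) = 648.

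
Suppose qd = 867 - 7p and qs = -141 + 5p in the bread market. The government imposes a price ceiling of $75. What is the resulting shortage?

Equilibrium price would be p* = 84, so the ceiling at 75 binds.
At p = 75: qd = 867 − 7(75) = 342, qs = -141 + 5(75) = 234.
Shortage = 342 − 234 = 108.

Shortage = 108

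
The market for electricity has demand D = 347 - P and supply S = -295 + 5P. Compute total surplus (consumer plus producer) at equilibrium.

Total surplus = 34560

Equilibrium: 347 - P = -295 + 5P gives P* = 107, Q* = 240.
Demand choke price: P = 347; supply starts at P = 59.
CS = ½(347 − 107)(240) = 28800; PS = ½(107 − 59)(240) = 5760.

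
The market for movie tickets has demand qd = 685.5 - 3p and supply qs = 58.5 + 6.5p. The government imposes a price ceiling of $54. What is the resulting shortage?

Equilibrium price would be p* = 66, so the ceiling at 54 binds.
At p = 54: qd = 685.5 − 3(54) = 523.5, qs = 58.5 + 6.5(54) = 409.5.
Shortage = 523.5 − 409.5 = 114.

Shortage = 114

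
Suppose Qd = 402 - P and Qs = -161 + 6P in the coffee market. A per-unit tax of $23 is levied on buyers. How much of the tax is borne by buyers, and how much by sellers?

Pre-tax equilibrium: P* = 563/7, Q* = 2251/7.
Tax on buyers shifts demand to Qd = 402 − 1(P + 23) = 379 - P.
379 - P = -161 + 6P gives seller price Ps = 540/7; buyers pay Pb = 540/7 + 23 = 701/7.
New quantity: Q = 402 − 1(701/7) = 2113/7.
Buyer burden = 701/7 − 563/7 = 138/7; seller burden = 563/7 − 540/7 = 23/7.

Buyers bear 138/7, sellers bear 23/7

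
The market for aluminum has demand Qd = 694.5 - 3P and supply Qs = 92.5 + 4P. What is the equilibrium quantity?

Set Qd = Qs: 694.5 - 3P = 92.5 + 4P.
602 = 7P, so P* = 86.
Q* = 694.5 − 3(86) = 436.5.

Q* = 436.5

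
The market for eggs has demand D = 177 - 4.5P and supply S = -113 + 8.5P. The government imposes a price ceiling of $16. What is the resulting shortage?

Shortage = 82

Equilibrium price would be P* = 290/13, so the ceiling at 16 binds.
At P = 16: D = 177 − 4.5(16) = 105, S = -113 + 8.5(16) = 23.
Shortage = 105 − 23 = 82.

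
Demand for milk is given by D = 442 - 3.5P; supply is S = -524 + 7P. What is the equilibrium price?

P* = 92

Set D = S: 442 - 3.5P = -524 + 7P.
966 = 10.5P, so P* = 92.
Q* = 442 − 3.5(92) = 120.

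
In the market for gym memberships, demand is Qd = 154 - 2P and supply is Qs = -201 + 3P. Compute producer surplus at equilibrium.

Producer surplus = 24

Equilibrium: 154 - 2P = -201 + 3P gives P* = 71, Q* = 12.
Supply starts at P = 67 (where Qs = 0).
PS = ½(71 − 67)(12) = 24.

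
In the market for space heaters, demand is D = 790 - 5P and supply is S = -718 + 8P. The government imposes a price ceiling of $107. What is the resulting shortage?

Shortage = 117

Equilibrium price would be P* = 116, so the ceiling at 107 binds.
At P = 107: D = 790 − 5(107) = 255, S = -718 + 8(107) = 138.
Shortage = 255 − 138 = 117.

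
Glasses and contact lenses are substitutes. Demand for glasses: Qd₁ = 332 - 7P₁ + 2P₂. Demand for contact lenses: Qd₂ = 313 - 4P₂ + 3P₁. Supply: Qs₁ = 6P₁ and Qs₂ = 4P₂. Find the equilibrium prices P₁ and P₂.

P₁ = 1641/49, P₂ = 5065/98

Market 1: 332 - 7P₁ + 2P₂ = 6P₁ → 13P₁ - 2P₂ = 332.
Market 2: 8P₂ - 3P₁ = 313.
Eliminating P₂: 8×(1) + 2×(2) gives 98P₁ = 3282, so P₁ = 1641/49.
Back-substitute into (2): P₂ = (313 + 3×1641/49) / 8 = 5065/98.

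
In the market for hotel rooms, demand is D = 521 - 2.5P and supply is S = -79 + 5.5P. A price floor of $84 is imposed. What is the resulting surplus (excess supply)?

Surplus = 72

Equilibrium price would be P* = 75, so the floor at 84 binds.
At P = 84: D = 311, S = 383.
Surplus = 383 − 311 = 72.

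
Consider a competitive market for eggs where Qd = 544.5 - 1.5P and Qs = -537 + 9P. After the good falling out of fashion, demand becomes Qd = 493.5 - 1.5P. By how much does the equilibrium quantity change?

Original equilibrium: P* = 103, Q* = 390.
New equilibrium: 493.5 - 1.5P = -537 + 9P, so 1030.5 = 10.5P and P' = 687/7; Q' = 493.5 − 1.5(687/7) = 2424/7.
Change in quantity: 2424/7 − 390 = -306/7.

ΔQ = -306/7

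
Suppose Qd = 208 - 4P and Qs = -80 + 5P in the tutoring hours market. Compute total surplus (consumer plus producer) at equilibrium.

Total surplus = 1440

Equilibrium: 208 - 4P = -80 + 5P gives P* = 32, Q* = 80.
Demand choke price: P = 52; supply starts at P = 16.
CS = ½(52 − 32)(80) = 800; PS = ½(32 − 16)(80) = 640.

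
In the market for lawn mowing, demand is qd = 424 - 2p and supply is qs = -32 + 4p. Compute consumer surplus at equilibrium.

Consumer surplus = 18496

Equilibrium: 424 - 2p = -32 + 4p gives p* = 76, q* = 272.
Demand choke price (qd = 0): p = 212.
CS = ½(212 − 76)(272) = 18496.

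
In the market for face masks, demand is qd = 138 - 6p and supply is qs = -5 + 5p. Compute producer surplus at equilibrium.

Equilibrium: 138 - 6p = -5 + 5p gives p* = 13, q* = 60.
Supply starts at p = 1 (where qs = 0).
PS = ½(13 − 1)(60) = 360.

Producer surplus = 360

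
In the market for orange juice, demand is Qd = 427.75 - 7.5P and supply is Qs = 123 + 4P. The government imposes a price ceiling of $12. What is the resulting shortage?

Shortage = 166.75

Equilibrium price would be P* = 26.5, so the ceiling at 12 binds.
At P = 12: Qd = 427.75 − 7.5(12) = 337.75, Qs = 123 + 4(12) = 171.
Shortage = 337.75 − 171 = 166.75.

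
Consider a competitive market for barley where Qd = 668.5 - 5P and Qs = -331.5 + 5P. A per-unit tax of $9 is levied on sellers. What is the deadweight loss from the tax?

Pre-tax equilibrium: P* = 100, Q* = 168.5.
Tax on sellers shifts supply to Qs = -331.5 + 5(P − 9) = -376.5 + 5P.
668.5 - 5P = -376.5 + 5P gives buyer price Pb = 104.5; sellers receive Ps = 104.5 − 9 = 95.5.
New quantity: Q = 668.5 − 5(104.5) = 146.
DWL = ½ × 9 × (168.5 − 146) = 101.25.

Deadweight loss = 101.25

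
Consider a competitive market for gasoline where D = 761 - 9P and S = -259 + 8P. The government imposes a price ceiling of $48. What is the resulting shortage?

Equilibrium price would be P* = 60, so the ceiling at 48 binds.
At P = 48: D = 761 − 9(48) = 329, S = -259 + 8(48) = 125.
Shortage = 329 − 125 = 204.

Shortage = 204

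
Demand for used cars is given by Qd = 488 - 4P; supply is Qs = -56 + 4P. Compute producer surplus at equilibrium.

Equilibrium: 488 - 4P = -56 + 4P gives P* = 68, Q* = 216.
Supply starts at P = 14 (where Qs = 0).
PS = ½(68 − 14)(216) = 5832.

Producer surplus = 5832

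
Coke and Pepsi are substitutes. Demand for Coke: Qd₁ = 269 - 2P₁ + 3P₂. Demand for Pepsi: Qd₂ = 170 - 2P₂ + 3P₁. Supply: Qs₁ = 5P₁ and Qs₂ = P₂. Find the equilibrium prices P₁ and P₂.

P₁ = 109.75, P₂ = 1997/12

Market 1: 269 - 2P₁ + 3P₂ = 5P₁ → 7P₁ - 3P₂ = 269.
Market 2: 3P₂ - 3P₁ = 170.
Eliminating P₂: 3×(1) + 3×(2) gives 12P₁ = 1317, so P₁ = 109.75.
Back-substitute into (2): P₂ = (170 + 3×109.75) / 3 = 1997/12.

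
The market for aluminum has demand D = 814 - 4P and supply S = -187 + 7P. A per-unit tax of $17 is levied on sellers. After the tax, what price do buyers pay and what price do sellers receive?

Pre-tax equilibrium: P* = 91, Q* = 450.
Tax on sellers shifts supply to S = -187 + 7(P − 17) = -306 + 7P.
814 - 4P = -306 + 7P gives buyer price Pb = 1120/11; sellers receive Ps = 1120/11 − 17 = 933/11.
New quantity: Q = 814 − 4(1120/11) = 4474/11.

Buyers pay 1120/11, sellers receive 933/11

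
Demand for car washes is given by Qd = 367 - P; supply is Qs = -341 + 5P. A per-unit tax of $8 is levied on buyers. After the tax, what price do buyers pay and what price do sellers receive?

Buyers pay 374/3, sellers receive 350/3

Pre-tax equilibrium: P* = 118, Q* = 249.
Tax on buyers shifts demand to Qd = 367 − 1(P + 8) = 359 - P.
359 - P = -341 + 5P gives seller price Ps = 350/3; buyers pay Pb = 350/3 + 8 = 374/3.
New quantity: Q = 367 − 1(374/3) = 727/3.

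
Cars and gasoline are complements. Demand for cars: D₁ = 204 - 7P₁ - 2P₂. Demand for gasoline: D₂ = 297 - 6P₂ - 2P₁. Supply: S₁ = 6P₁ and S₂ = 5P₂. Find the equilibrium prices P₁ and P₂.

Market 1: 204 - 7P₁ - 2P₂ = 6P₁ → 13P₁ + 2P₂ = 204.
Market 2: 11P₂ + 2P₁ = 297.
Eliminating P₂: 11×(1) − 2×(2) gives 139P₁ = 1650, so P₁ = 1650/139.
Back-substitute into (2): P₂ = (297 − 2×1650/139) / 11 = 3453/139.

P₁ = 1650/139, P₂ = 3453/139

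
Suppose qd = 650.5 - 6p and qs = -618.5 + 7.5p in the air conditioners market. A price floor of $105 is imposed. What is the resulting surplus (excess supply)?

Equilibrium price would be p* = 94, so the floor at 105 binds.
At p = 105: qd = 20.5, qs = 169.
Surplus = 169 − 20.5 = 148.5.

Surplus = 148.5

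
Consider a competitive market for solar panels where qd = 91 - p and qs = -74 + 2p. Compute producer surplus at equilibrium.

Equilibrium: 91 - p = -74 + 2p gives p* = 55, q* = 36.
Supply starts at p = 37 (where qs = 0).
PS = ½(55 − 37)(36) = 324.

Producer surplus = 324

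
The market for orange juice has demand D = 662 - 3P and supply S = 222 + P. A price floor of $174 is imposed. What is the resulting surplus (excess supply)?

Equilibrium price would be P* = 110, so the floor at 174 binds.
At P = 174: D = 140, S = 396.
Surplus = 396 − 140 = 256.

Surplus = 256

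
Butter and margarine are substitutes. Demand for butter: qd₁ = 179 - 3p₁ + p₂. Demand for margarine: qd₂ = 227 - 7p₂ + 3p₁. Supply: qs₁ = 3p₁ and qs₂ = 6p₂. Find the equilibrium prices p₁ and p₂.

p₁ = 2554/75, p₂ = 25.32

Market 1: 179 - 3p₁ + p₂ = 3p₁ → 6p₁ - p₂ = 179.
Market 2: 13p₂ - 3p₁ = 227.
Eliminating p₂: 13×(1) + 1×(2) gives 75p₁ = 2554, so p₁ = 2554/75.
Back-substitute into (2): p₂ = (227 + 3×2554/75) / 13 = 25.32.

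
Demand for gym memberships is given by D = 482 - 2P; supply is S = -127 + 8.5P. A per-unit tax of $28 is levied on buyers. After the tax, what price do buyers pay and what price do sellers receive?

Pre-tax equilibrium: P* = 58, Q* = 366.
Tax on buyers shifts demand to D = 482 − 2(P + 28) = 426 - 2P.
426 - 2P = -127 + 8.5P gives seller price Ps = 158/3; buyers pay Pb = 158/3 + 28 = 242/3.
New quantity: Q = 482 − 2(242/3) = 962/3.

Buyers pay 242/3, sellers receive 158/3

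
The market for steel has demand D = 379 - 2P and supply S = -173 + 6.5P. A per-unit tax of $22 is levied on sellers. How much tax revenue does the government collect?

Pre-tax equilibrium: P* = 1104/17, Q* = 4235/17.
Tax on sellers shifts supply to S = -173 + 6.5(P − 22) = -316 + 6.5P.
379 - 2P = -316 + 6.5P gives buyer price Pb = 1390/17; sellers receive Ps = 1390/17 − 22 = 1016/17.
New quantity: Q = 379 − 2(1390/17) = 3663/17.
Revenue = 22 × 3663/17 = 80586/17.

Tax revenue = 80586/17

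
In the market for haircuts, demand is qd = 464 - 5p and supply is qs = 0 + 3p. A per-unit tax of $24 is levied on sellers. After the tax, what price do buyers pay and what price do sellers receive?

Buyers pay $67, sellers receive $43

Pre-tax equilibrium: p* = 58, q* = 174.
Tax on sellers shifts supply to qs = 0 + 3(p − 24) = -72 + 3p.
464 - 5p = -72 + 3p gives buyer price pb = 67; sellers receive ps = 67 − 24 = 43.
New quantity: q = 464 − 5(67) = 129.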